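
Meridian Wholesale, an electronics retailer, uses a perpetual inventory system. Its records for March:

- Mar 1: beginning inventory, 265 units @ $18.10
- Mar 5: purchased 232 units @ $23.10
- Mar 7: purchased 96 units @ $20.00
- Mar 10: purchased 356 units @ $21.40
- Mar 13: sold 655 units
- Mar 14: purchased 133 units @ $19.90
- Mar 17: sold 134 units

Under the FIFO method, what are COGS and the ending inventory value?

COGS = $16,270.10; ending inventory = $6,070.70

Mar 13, 655 sold [FIFO — oldest first]: 265 @ $18.10 + 232 @ $23.10 + 96 @ $20.00 + 62 @ $21.40 = $13,402.50
Mar 17, 134 sold [FIFO — oldest first]: 134 @ $21.40 = $2,867.60
Total COGS = $13,402.50 + $2,867.60 = $16,270.10
Ending inventory: 160 @ $21.40 + 133 @ $19.90 = $6,070.70
Check: goods available $22,340.80 = COGS $16,270.10 + ending $6,070.70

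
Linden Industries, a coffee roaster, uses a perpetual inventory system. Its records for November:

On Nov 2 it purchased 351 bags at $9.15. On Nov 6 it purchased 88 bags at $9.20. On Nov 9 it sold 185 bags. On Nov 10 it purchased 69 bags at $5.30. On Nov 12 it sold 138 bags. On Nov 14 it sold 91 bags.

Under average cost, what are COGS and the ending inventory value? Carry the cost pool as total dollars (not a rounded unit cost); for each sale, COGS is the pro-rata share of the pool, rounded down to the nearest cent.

COGS = $3,603.41; ending inventory = $783.54

After Nov 2: 351 on hand, pool $3,211.65 (≈ $9.1500 each)
After Nov 6: 439 on hand, pool $4,021.25 (≈ $9.1600 each)
Nov 9, sell 185: 185/439 × $4,021.25 → $1,694.60
After Nov 10: 323 on hand, pool $2,692.35 (≈ $8.3354 each)
Nov 12, sell 138: 138/323 × $2,692.35 → $1,150.29
Nov 14, sell 91: 91/185 × $1,542.06 → $758.52
Total COGS = $1,694.60 + $1,150.29 + $758.52 = $3,603.41
Ending inventory (cost pool remaining) = $783.54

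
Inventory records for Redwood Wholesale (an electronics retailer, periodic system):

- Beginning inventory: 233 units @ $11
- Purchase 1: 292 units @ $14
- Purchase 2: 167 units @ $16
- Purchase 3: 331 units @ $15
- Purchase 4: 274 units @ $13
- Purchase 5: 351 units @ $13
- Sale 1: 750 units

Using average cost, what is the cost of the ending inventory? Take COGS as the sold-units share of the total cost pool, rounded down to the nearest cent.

Ending inventory = $12,212.91

Sale 1, sell 750: 750/1648 × $22,413.00 → $10,200.09
Ending inventory (cost pool remaining) = $12,212.91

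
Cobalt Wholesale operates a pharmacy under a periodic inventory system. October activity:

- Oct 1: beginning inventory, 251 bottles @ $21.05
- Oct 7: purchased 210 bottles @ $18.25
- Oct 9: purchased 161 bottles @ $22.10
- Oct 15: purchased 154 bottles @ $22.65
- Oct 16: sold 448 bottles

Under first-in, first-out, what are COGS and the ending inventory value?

COGS = $8,878.80; ending inventory = $7,283.45

Oct 16, 448 sold [FIFO — oldest first]: 251 @ $21.05 + 197 @ $18.25 = $8,878.80
Ending inventory: 13 @ $18.25 + 161 @ $22.10 + 154 @ $22.65 = $7,283.45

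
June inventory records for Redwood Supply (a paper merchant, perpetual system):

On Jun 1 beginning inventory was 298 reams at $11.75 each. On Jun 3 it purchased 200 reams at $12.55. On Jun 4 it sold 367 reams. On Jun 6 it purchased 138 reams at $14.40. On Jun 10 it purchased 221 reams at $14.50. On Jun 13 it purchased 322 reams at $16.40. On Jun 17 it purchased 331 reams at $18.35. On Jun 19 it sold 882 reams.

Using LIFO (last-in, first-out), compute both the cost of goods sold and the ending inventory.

Jun 4, 367 sold [LIFO — newest first]: 200 @ $12.55 + 167 @ $11.75 = $4,472.25
Jun 19, 882 sold [LIFO — newest first]: 331 @ $18.35 + 322 @ $16.40 + 221 @ $14.50 + 8 @ $14.40 = $14,674.35
Total COGS = $4,472.25 + $14,674.35 = $19,146.60
Ending inventory: 131 @ $11.75 + 130 @ $14.40 = $3,411.25

COGS = $19,146.60; ending inventory = $3,411.25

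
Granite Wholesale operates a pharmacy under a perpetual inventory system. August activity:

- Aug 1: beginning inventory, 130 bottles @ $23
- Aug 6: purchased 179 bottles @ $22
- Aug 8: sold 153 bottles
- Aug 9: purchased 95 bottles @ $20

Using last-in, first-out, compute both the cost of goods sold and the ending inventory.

Aug 8, 153 sold [LIFO — newest first]: 153 @ $22 = $3,366
Ending inventory: 130 @ $23 + 26 @ $22 + 95 @ $20 = $5,462

COGS = $3,366; ending inventory = $5,462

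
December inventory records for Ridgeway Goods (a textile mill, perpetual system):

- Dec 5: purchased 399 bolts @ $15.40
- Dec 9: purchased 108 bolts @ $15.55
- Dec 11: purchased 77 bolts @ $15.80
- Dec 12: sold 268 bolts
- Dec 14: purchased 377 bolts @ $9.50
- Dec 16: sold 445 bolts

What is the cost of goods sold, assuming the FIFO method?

COGS = $10,266.10

Dec 12, 268 sold [FIFO — oldest first]: 268 @ $15.40 = $4,127.20
Dec 16, 445 sold [FIFO — oldest first]: 131 @ $15.40 + 108 @ $15.55 + 77 @ $15.80 + 129 @ $9.50 = $6,138.90
Total COGS = $4,127.20 + $6,138.90 = $10,266.10
Ending inventory: 248 @ $9.50 = $2,356.00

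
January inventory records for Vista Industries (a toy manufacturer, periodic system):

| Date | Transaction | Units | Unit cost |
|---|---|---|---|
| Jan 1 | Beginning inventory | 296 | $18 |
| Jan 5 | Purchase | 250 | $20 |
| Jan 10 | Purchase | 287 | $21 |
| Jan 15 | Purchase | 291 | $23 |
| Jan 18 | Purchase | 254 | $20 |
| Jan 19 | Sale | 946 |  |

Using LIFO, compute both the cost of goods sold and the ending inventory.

COGS = $20,080; ending inventory = $8,048

Jan 19, 946 sold [LIFO — newest first]: 254 @ $20 + 291 @ $23 + 287 @ $21 + 114 @ $20 = $20,080
Ending inventory: 296 @ $18 + 136 @ $20 = $8,048
Check: goods available $28,128 = COGS $20,080 + ending $8,048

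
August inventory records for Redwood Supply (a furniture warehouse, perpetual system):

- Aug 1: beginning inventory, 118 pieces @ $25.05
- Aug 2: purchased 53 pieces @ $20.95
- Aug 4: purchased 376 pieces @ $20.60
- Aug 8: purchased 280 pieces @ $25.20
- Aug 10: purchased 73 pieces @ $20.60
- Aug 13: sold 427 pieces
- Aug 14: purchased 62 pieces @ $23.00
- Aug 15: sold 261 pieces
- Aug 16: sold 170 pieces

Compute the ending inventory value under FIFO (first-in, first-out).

Aug 13, 427 sold [FIFO — oldest first]: 118 @ $25.05 + 53 @ $20.95 + 256 @ $20.60 = $9,339.85
Aug 15, 261 sold [FIFO — oldest first]: 120 @ $20.60 + 141 @ $25.20 = $6,025.20
Aug 16, 170 sold [FIFO — oldest first]: 139 @ $25.20 + 31 @ $20.60 = $4,141.40
Total COGS = $9,339.85 + $6,025.20 + $4,141.40 = $19,506.45
Ending inventory: 42 @ $20.60 + 62 @ $23.00 = $2,291.20

Ending inventory = $2,291.20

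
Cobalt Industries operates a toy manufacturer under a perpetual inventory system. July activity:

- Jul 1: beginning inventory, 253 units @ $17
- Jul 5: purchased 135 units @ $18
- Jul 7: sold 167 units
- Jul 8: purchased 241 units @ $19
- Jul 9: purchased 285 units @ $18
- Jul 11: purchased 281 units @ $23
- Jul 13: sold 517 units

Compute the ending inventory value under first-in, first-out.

Jul 7, 167 sold [FIFO — oldest first]: 167 @ $17 = $2,839
Jul 13, 517 sold [FIFO — oldest first]: 86 @ $17 + 135 @ $18 + 241 @ $19 + 55 @ $18 = $9,461
Total COGS = $2,839 + $9,461 = $12,300
Ending inventory: 230 @ $18 + 281 @ $23 = $10,603
Check: goods available $22,903 = COGS $12,300 + ending $10,603

Ending inventory = $10,603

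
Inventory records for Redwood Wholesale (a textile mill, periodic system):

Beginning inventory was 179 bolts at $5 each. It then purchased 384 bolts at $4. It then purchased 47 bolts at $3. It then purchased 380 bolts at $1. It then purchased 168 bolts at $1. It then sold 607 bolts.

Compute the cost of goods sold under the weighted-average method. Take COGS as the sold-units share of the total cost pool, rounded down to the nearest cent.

COGS = $1,635.44

Sale 1, sell 607: 607/1158 × $3,120.00 → $1,635.44
Ending inventory (cost pool remaining) = $1,484.56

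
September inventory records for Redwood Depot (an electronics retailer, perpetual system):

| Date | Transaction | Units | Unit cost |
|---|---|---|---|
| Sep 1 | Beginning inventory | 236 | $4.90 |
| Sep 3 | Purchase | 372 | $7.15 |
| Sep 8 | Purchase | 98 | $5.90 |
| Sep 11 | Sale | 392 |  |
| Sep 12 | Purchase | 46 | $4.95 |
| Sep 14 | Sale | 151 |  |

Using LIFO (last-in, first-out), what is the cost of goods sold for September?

COGS = $3,598.00

Sep 11, 392 sold [LIFO — newest first]: 98 @ $5.90 + 294 @ $7.15 = $2,680.30
Sep 14, 151 sold [LIFO — newest first]: 46 @ $4.95 + 78 @ $7.15 + 27 @ $4.90 = $917.70
Total COGS = $2,680.30 + $917.70 = $3,598.00
Ending inventory: 209 @ $4.90 = $1,024.10
Check: goods available $4,622.10 = COGS $3,598.00 + ending $1,024.10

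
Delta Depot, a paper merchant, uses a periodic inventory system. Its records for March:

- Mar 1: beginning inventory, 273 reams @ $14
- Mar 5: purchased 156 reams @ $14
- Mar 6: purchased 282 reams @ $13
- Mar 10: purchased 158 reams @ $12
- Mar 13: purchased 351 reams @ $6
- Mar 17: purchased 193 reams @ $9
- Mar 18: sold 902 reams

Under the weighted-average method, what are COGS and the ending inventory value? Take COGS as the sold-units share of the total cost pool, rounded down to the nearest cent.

Mar 18, sell 902: 902/1413 × $15,411.00 → $9,837.73
Ending inventory (cost pool remaining) = $5,573.27

COGS = $9,837.73; ending inventory = $5,573.27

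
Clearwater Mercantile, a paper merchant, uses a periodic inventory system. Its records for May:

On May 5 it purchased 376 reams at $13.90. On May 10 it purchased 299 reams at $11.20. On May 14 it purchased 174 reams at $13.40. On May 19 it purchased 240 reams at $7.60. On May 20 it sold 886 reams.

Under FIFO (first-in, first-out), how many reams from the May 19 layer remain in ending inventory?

203

May 20, 886 sold [FIFO — oldest first]: 376 @ $13.90 + 299 @ $11.20 + 174 @ $13.40 + 37 @ $7.60 = $11,188.00
Ending inventory: 203 @ $7.60 = $1,542.80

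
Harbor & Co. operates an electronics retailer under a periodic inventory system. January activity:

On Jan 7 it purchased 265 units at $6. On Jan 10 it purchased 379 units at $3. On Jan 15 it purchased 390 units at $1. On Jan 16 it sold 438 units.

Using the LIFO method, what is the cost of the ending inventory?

Jan 16, 438 sold [LIFO — newest first]: 390 @ $1 + 48 @ $3 = $534
Ending inventory: 265 @ $6 + 331 @ $3 = $2,583
Check: goods available $3,117 = COGS $534 + ending $2,583

Ending inventory = $2,583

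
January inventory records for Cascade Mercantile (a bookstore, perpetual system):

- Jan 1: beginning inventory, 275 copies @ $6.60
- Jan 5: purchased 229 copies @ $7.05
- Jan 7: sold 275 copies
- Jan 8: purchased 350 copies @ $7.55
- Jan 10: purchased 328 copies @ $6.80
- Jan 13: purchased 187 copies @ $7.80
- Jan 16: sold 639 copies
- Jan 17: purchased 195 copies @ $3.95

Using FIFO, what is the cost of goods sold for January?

COGS = $6,479.95

Jan 7, 275 sold [FIFO — oldest first]: 275 @ $6.60 = $1,815.00
Jan 16, 639 sold [FIFO — oldest first]: 229 @ $7.05 + 350 @ $7.55 + 60 @ $6.80 = $4,664.95
Total COGS = $1,815.00 + $4,664.95 = $6,479.95
Ending inventory: 268 @ $6.80 + 187 @ $7.80 + 195 @ $3.95 = $4,051.25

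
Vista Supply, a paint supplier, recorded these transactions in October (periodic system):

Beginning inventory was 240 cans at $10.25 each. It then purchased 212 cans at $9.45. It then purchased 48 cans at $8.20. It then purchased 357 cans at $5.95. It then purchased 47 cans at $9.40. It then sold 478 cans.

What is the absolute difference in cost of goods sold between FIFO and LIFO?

$1,471.35

FIFO COGS: 240 @ $10.25 + 212 @ $9.45 + 26 @ $8.20 = $4,676.60
LIFO COGS: 47 @ $9.40 + 357 @ $5.95 + 48 @ $8.20 + 26 @ $9.45 = $3,205.25
Difference = |$4,676.60 − $3,205.25| = $1,471.35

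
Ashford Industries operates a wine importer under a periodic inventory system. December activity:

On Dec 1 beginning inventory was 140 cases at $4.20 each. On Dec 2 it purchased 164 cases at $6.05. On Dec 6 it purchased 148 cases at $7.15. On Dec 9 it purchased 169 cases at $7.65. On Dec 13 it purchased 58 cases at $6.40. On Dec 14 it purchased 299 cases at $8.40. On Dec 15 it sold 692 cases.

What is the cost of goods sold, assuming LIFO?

Dec 15, 692 sold [LIFO — newest first]: 299 @ $8.40 + 58 @ $6.40 + 169 @ $7.65 + 148 @ $7.15 + 18 @ $6.05 = $5,342.75
Ending inventory: 140 @ $4.20 + 146 @ $6.05 = $1,471.30

COGS = $5,342.75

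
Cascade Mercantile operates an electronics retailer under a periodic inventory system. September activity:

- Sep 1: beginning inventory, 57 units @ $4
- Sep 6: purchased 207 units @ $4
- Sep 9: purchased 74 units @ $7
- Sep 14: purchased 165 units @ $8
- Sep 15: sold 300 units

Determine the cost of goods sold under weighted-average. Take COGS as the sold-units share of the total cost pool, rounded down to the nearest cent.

COGS = $1,726.04

Sep 15, sell 300: 300/503 × $2,894.00 → $1,726.04
Ending inventory (cost pool remaining) = $1,167.96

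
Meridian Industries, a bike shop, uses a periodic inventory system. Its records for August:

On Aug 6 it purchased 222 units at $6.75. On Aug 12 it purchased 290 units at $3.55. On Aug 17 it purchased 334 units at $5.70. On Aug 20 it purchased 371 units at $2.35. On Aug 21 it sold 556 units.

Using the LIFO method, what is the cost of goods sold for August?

COGS = $1,926.35

Aug 21, 556 sold [LIFO — newest first]: 371 @ $2.35 + 185 @ $5.70 = $1,926.35
Ending inventory: 222 @ $6.75 + 290 @ $3.55 + 149 @ $5.70 = $3,377.30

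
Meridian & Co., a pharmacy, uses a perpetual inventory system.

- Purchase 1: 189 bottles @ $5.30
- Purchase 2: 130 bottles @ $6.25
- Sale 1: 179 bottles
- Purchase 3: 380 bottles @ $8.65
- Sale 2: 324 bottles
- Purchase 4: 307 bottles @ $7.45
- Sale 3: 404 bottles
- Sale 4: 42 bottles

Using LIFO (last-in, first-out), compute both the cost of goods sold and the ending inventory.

COGS = $7,086.25; ending inventory = $302.10

Sale 1 (179) [LIFO — newest first]: 130 @ $6.25 + 49 @ $5.30 = $1,072.20
Sale 2 (324) [LIFO — newest first]: 324 @ $8.65 = $2,802.60
Sale 3 (404) [LIFO — newest first]: 307 @ $7.45 + 56 @ $8.65 + 41 @ $5.30 = $2,988.85
Sale 4 (42) [LIFO — newest first]: 42 @ $5.30 = $222.60
Total COGS = $1,072.20 + $2,802.60 + $2,988.85 + $222.60 = $7,086.25
Ending inventory: 57 @ $5.30 = $302.10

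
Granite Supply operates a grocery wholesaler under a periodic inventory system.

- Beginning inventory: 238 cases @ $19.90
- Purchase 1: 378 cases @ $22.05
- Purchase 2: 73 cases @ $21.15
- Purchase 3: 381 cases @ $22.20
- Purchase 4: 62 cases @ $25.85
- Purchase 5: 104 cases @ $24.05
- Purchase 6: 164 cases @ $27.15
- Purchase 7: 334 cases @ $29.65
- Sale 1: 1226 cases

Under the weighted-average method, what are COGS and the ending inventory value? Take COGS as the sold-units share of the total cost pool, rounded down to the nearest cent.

COGS = $29,365.20; ending inventory = $12,167.65

Sale 1, sell 1226: 1226/1734 × $41,532.85 → $29,365.20
Ending inventory (cost pool remaining) = $12,167.65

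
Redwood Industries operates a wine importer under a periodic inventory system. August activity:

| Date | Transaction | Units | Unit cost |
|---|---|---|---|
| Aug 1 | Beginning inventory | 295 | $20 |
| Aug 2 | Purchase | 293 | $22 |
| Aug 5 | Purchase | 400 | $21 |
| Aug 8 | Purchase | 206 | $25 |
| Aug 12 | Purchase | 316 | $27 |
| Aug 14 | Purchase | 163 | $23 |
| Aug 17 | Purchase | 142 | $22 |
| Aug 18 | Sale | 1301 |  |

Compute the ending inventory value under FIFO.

Aug 18, 1301 sold [FIFO — oldest first]: 295 @ $20 + 293 @ $22 + 400 @ $21 + 206 @ $25 + 107 @ $27 = $28,785
Ending inventory: 209 @ $27 + 163 @ $23 + 142 @ $22 = $12,516

Ending inventory = $12,516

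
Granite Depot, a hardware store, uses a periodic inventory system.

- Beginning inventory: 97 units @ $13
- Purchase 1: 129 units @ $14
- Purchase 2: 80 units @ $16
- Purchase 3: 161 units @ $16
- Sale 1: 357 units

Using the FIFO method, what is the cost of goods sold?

Sale 1 (357) [FIFO — oldest first]: 97 @ $13 + 129 @ $14 + 80 @ $16 + 51 @ $16 = $5,163
Ending inventory: 110 @ $16 = $1,760
Check: goods available $6,923 = COGS $5,163 + ending $1,760

COGS = $5,163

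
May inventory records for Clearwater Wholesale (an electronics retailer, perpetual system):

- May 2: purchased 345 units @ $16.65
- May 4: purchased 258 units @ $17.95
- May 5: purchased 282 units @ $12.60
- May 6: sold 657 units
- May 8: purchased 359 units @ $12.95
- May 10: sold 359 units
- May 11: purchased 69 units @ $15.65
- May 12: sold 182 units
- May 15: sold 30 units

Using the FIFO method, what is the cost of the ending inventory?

Ending inventory = $1,287.05

May 6, 657 sold [FIFO — oldest first]: 345 @ $16.65 + 258 @ $17.95 + 54 @ $12.60 = $11,055.75
May 10, 359 sold [FIFO — oldest first]: 228 @ $12.60 + 131 @ $12.95 = $4,569.25
May 12, 182 sold [FIFO — oldest first]: 182 @ $12.95 = $2,356.90
May 15, 30 sold [FIFO — oldest first]: 30 @ $12.95 = $388.50
Total COGS = $11,055.75 + $4,569.25 + $2,356.90 + $388.50 = $18,370.40
Ending inventory: 16 @ $12.95 + 69 @ $15.65 = $1,287.05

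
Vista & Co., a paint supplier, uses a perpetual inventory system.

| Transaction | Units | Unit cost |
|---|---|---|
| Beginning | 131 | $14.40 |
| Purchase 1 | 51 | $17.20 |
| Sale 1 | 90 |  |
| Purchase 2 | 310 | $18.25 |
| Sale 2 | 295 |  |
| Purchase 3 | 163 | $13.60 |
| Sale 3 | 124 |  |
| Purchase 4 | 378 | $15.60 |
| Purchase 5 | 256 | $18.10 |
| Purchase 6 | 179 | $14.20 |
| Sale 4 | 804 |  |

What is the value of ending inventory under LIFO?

Sale 1 (90) [LIFO — newest first]: 51 @ $17.20 + 39 @ $14.40 = $1,438.80
Sale 2 (295) [LIFO — newest first]: 295 @ $18.25 = $5,383.75
Sale 3 (124) [LIFO — newest first]: 124 @ $13.60 = $1,686.40
Sale 4 (804) [LIFO — newest first]: 179 @ $14.20 + 256 @ $18.10 + 369 @ $15.60 = $12,931.80
Total COGS = $1,438.80 + $5,383.75 + $1,686.40 + $12,931.80 = $21,440.75
Ending inventory: 92 @ $14.40 + 15 @ $18.25 + 39 @ $13.60 + 9 @ $15.60 = $2,269.35

Ending inventory = $2,269.35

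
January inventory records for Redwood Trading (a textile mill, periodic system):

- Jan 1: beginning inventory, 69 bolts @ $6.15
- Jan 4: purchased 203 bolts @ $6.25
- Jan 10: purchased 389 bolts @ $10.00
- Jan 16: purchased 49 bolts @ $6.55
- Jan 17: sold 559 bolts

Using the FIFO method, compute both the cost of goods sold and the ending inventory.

Jan 17, 559 sold [FIFO — oldest first]: 69 @ $6.15 + 203 @ $6.25 + 287 @ $10.00 = $4,563.10
Ending inventory: 102 @ $10.00 + 49 @ $6.55 = $1,340.95

COGS = $4,563.10; ending inventory = $1,340.95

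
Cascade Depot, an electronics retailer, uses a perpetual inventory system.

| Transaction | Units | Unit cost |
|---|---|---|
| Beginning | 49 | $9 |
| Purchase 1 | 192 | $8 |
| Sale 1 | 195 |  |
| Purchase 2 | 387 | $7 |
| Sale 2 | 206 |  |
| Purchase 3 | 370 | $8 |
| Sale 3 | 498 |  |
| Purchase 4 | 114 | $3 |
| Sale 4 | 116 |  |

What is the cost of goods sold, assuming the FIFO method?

COGS = $7,697

Sale 1 (195) [FIFO — oldest first]: 49 @ $9 + 146 @ $8 = $1,609
Sale 2 (206) [FIFO — oldest first]: 46 @ $8 + 160 @ $7 = $1,488
Sale 3 (498) [FIFO — oldest first]: 227 @ $7 + 271 @ $8 = $3,757
Sale 4 (116) [FIFO — oldest first]: 99 @ $8 + 17 @ $3 = $843
Total COGS = $1,609 + $1,488 + $3,757 + $843 = $7,697
Ending inventory: 97 @ $3 = $291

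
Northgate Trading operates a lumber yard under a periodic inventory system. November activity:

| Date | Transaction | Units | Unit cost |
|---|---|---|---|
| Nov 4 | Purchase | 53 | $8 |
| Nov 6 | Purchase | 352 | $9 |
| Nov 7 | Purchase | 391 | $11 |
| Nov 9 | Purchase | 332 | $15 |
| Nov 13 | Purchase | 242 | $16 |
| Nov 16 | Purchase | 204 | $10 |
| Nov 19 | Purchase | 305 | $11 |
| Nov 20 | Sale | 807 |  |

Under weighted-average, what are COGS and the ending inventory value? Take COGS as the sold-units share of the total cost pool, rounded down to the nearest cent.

Nov 20, sell 807: 807/1879 × $22,140.00 → $9,508.77
Ending inventory (cost pool remaining) = $12,631.23

COGS = $9,508.77; ending inventory = $12,631.23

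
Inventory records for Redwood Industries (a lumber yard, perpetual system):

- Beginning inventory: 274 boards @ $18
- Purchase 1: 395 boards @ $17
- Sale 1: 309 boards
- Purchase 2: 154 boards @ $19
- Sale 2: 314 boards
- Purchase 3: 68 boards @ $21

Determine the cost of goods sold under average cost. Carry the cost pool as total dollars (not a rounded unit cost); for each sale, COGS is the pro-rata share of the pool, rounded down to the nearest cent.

COGS = $10,995.78

After Beginning: 274 on hand, pool $4,932.00 (≈ $18.0000 each)
After Purchase 1: 669 on hand, pool $11,647.00 (≈ $17.4096 each)
Sale 1, sell 309: 309/669 × $11,647.00 → $5,379.55
After Purchase 2: 514 on hand, pool $9,193.45 (≈ $17.8861 each)
Sale 2, sell 314: 314/514 × $9,193.45 → $5,616.23
After Purchase 3: 268 on hand, pool $5,005.22 (≈ $18.6762 each)
Total COGS = $5,379.55 + $5,616.23 = $10,995.78
Ending inventory (cost pool remaining) = $5,005.22
Check: goods available $16,001.00 = COGS $10,995.78 + ending $5,005.22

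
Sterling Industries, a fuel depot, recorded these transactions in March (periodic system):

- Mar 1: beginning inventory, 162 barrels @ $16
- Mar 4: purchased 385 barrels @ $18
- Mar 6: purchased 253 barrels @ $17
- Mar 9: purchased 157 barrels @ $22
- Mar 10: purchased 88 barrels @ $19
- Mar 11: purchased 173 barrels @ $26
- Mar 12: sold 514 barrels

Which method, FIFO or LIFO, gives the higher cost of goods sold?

LIFO

FIFO COGS: 162 @ $16 + 352 @ $18 = $8,928
LIFO COGS: 173 @ $26 + 88 @ $19 + 157 @ $22 + 96 @ $17 = $11,256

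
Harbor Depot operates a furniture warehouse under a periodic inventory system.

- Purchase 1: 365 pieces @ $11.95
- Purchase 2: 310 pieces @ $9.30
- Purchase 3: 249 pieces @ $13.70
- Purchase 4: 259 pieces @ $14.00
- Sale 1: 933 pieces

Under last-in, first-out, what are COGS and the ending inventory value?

COGS = $11,294.55; ending inventory = $2,987.50

Sale 1 (933) [LIFO — newest first]: 259 @ $14.00 + 249 @ $13.70 + 310 @ $9.30 + 115 @ $11.95 = $11,294.55
Ending inventory: 250 @ $11.95 = $2,987.50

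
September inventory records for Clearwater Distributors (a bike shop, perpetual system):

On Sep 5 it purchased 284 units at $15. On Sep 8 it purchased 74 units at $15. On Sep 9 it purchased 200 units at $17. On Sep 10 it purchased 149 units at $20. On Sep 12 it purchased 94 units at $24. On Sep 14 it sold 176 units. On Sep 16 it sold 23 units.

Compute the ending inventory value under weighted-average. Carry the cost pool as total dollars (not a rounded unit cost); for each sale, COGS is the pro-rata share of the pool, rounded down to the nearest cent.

Ending inventory = $10,526.37

After Sep 5: 284 on hand, pool $4,260.00 (≈ $15.0000 each)
After Sep 8: 358 on hand, pool $5,370.00 (≈ $15.0000 each)
After Sep 9: 558 on hand, pool $8,770.00 (≈ $15.7168 each)
After Sep 10: 707 on hand, pool $11,750.00 (≈ $16.6195 each)
After Sep 12: 801 on hand, pool $14,006.00 (≈ $17.4856 each)
Sep 14, sell 176: 176/801 × $14,006.00 → $3,077.47
Sep 16, sell 23: 23/625 × $10,928.53 → $402.16
Total COGS = $3,077.47 + $402.16 = $3,479.63
Ending inventory (cost pool remaining) = $10,526.37
Check: goods available $14,006.00 = COGS $3,479.63 + ending $10,526.37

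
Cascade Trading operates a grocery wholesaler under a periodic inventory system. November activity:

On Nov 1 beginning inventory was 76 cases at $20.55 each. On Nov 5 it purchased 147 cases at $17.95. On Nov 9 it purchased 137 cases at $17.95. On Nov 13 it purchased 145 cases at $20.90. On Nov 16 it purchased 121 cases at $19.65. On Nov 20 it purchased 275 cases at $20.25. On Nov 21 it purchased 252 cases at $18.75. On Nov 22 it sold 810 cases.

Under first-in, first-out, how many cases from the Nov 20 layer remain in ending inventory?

Nov 22, 810 sold [FIFO — oldest first]: 76 @ $20.55 + 147 @ $17.95 + 137 @ $17.95 + 145 @ $20.90 + 121 @ $19.65 + 184 @ $20.25 = $15,793.75
Ending inventory: 91 @ $20.25 + 252 @ $18.75 = $6,567.75
Check: goods available $22,361.50 = COGS $15,793.75 + ending $6,567.75

91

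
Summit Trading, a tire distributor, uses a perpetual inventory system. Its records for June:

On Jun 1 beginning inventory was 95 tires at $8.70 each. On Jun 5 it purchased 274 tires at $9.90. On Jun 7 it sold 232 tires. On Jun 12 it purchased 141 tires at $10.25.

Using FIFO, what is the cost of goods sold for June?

Jun 7, 232 sold [FIFO — oldest first]: 95 @ $8.70 + 137 @ $9.90 = $2,182.80
Ending inventory: 137 @ $9.90 + 141 @ $10.25 = $2,801.55
Check: goods available $4,984.35 = COGS $2,182.80 + ending $2,801.55

COGS = $2,182.80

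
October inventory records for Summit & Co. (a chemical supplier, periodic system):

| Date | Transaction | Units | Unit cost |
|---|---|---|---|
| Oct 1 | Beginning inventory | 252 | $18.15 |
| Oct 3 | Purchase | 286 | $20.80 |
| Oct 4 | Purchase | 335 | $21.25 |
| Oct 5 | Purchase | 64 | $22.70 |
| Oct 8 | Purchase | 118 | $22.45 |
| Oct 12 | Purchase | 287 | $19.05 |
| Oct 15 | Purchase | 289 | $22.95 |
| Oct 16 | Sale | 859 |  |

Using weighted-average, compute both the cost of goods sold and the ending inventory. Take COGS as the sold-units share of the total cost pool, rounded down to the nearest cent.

COGS = $17,824.19; ending inventory = $16,018.96

Oct 16, sell 859: 859/1631 × $33,843.15 → $17,824.19
Ending inventory (cost pool remaining) = $16,018.96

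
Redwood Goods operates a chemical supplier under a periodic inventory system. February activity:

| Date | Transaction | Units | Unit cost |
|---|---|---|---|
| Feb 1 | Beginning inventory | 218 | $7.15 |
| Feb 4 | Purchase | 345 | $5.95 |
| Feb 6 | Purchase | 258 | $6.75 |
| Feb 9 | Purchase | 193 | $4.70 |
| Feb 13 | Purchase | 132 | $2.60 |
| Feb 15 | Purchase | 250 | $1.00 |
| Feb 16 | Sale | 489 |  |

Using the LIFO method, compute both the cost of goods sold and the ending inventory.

COGS = $1,096.10; ending inventory = $5,757.15

Feb 16, 489 sold [LIFO — newest first]: 250 @ $1.00 + 132 @ $2.60 + 107 @ $4.70 = $1,096.10
Ending inventory: 218 @ $7.15 + 345 @ $5.95 + 258 @ $6.75 + 86 @ $4.70 = $5,757.15
Check: goods available $6,853.25 = COGS $1,096.10 + ending $5,757.15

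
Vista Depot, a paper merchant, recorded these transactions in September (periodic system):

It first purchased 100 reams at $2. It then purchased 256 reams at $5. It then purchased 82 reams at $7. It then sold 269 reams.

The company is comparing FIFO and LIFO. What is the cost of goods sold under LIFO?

FIFO COGS: 100 @ $2 + 169 @ $5 = $1,045
LIFO COGS: 82 @ $7 + 187 @ $5 = $1,509

COGS = $1,509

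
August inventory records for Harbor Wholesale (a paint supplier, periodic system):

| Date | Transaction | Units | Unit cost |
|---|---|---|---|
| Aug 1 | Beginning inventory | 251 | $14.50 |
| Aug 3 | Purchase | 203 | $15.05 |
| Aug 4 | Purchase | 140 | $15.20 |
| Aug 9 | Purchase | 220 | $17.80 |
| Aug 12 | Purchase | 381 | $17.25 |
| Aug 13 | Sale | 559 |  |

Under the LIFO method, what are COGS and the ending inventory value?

Aug 13, 559 sold [LIFO — newest first]: 381 @ $17.25 + 178 @ $17.80 = $9,740.65
Ending inventory: 251 @ $14.50 + 203 @ $15.05 + 140 @ $15.20 + 42 @ $17.80 = $9,570.25
Check: goods available $19,310.90 = COGS $9,740.65 + ending $9,570.25

COGS = $9,740.65; ending inventory = $9,570.25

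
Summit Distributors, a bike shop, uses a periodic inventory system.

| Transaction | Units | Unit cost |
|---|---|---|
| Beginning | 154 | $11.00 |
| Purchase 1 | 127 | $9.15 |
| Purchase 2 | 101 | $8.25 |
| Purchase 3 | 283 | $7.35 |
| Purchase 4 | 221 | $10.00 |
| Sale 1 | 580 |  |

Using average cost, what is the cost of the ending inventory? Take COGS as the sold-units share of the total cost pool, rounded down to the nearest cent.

Ending inventory = $2,755.85

Sale 1, sell 580: 580/886 × $7,979.35 → $5,223.50
Ending inventory (cost pool remaining) = $2,755.85
Check: goods available $7,979.35 = COGS $5,223.50 + ending $2,755.85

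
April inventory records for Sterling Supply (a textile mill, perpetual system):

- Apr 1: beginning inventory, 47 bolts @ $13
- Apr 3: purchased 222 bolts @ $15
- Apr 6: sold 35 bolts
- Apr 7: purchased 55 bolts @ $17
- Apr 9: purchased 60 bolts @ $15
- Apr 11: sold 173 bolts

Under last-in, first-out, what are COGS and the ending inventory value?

COGS = $3,230; ending inventory = $2,546

Apr 6, 35 sold [LIFO — newest first]: 35 @ $15 = $525
Apr 11, 173 sold [LIFO — newest first]: 60 @ $15 + 55 @ $17 + 58 @ $15 = $2,705
Total COGS = $525 + $2,705 = $3,230
Ending inventory: 47 @ $13 + 129 @ $15 = $2,546
Check: goods available $5,776 = COGS $3,230 + ending $2,546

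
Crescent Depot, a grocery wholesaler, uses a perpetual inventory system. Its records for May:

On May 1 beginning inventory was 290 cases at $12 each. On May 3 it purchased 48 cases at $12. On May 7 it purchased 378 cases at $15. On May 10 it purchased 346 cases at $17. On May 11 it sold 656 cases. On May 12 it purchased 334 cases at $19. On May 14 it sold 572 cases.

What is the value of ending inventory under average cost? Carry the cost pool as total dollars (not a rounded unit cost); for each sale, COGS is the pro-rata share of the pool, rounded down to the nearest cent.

Ending inventory = $2,795.37

After May 1: 290 on hand, pool $3,480.00 (≈ $12.0000 each)
After May 3: 338 on hand, pool $4,056.00 (≈ $12.0000 each)
After May 7: 716 on hand, pool $9,726.00 (≈ $13.5838 each)
After May 10: 1062 on hand, pool $15,608.00 (≈ $14.6968 each)
May 11, sell 656: 656/1062 × $15,608.00 → $9,641.09
After May 12: 740 on hand, pool $12,312.91 (≈ $16.6391 each)
May 14, sell 572: 572/740 × $12,312.91 → $9,517.54
Total COGS = $9,641.09 + $9,517.54 = $19,158.63
Ending inventory (cost pool remaining) = $2,795.37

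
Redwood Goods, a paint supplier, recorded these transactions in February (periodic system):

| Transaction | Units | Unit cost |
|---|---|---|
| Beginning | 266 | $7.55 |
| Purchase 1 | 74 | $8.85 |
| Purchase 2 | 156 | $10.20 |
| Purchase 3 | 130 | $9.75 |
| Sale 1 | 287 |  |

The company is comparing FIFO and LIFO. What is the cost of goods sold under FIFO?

COGS = $2,194.15

FIFO COGS: 266 @ $7.55 + 21 @ $8.85 = $2,194.15
LIFO COGS: 130 @ $9.75 + 156 @ $10.20 + 1 @ $8.85 = $2,867.55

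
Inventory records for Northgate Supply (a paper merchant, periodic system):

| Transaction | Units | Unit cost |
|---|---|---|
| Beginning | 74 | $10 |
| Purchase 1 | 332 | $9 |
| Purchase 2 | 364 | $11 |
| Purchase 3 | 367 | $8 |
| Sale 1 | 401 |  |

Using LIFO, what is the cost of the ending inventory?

Ending inventory = $7,358

Sale 1 (401) [LIFO — newest first]: 367 @ $8 + 34 @ $11 = $3,310
Ending inventory: 74 @ $10 + 332 @ $9 + 330 @ $11 = $7,358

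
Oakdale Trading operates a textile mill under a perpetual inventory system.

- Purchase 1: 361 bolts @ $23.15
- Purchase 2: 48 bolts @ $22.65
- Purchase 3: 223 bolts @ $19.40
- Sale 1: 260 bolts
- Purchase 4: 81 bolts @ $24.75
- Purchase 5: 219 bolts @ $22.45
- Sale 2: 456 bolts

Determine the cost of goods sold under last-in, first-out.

COGS = $15,691.45

Sale 1 (260) [LIFO — newest first]: 223 @ $19.40 + 37 @ $22.65 = $5,164.25
Sale 2 (456) [LIFO — newest first]: 219 @ $22.45 + 81 @ $24.75 + 11 @ $22.65 + 145 @ $23.15 = $10,527.20
Total COGS = $5,164.25 + $10,527.20 = $15,691.45
Ending inventory: 216 @ $23.15 = $5,000.40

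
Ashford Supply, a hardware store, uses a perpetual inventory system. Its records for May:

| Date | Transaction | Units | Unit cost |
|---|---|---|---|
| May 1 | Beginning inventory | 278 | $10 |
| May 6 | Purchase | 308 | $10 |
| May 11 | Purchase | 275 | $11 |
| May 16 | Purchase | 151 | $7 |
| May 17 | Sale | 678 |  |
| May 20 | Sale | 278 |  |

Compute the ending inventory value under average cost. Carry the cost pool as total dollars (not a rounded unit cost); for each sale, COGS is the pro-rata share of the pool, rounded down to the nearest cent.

Ending inventory = $550.16

After May 1: 278 on hand, pool $2,780.00 (≈ $10.0000 each)
After May 6: 586 on hand, pool $5,860.00 (≈ $10.0000 each)
After May 11: 861 on hand, pool $8,885.00 (≈ $10.3194 each)
After May 16: 1012 on hand, pool $9,942.00 (≈ $9.8241 each)
May 17, sell 678: 678/1012 × $9,942.00 → $6,660.74
May 20, sell 278: 278/334 × $3,281.26 → $2,731.10
Total COGS = $6,660.74 + $2,731.10 = $9,391.84
Ending inventory (cost pool remaining) = $550.16
Check: goods available $9,942.00 = COGS $9,391.84 + ending $550.16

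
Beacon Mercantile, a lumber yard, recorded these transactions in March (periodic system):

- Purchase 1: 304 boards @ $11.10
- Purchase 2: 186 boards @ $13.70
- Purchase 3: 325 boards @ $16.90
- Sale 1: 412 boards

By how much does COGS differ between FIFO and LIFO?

FIFO COGS: 304 @ $11.10 + 108 @ $13.70 = $4,854.00
LIFO COGS: 325 @ $16.90 + 87 @ $13.70 = $6,684.40
Difference = |$4,854.00 − $6,684.40| = $1,830.40

$1,830.40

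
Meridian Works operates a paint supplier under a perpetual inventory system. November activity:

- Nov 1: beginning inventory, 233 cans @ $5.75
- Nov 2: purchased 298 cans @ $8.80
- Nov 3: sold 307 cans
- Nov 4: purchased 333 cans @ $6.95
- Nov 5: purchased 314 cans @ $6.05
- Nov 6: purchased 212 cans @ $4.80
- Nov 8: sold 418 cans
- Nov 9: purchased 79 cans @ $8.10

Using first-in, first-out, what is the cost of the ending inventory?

Nov 3, 307 sold [FIFO — oldest first]: 233 @ $5.75 + 74 @ $8.80 = $1,990.95
Nov 8, 418 sold [FIFO — oldest first]: 224 @ $8.80 + 194 @ $6.95 = $3,319.50
Total COGS = $1,990.95 + $3,319.50 = $5,310.45
Ending inventory: 139 @ $6.95 + 314 @ $6.05 + 212 @ $4.80 + 79 @ $8.10 = $4,523.25

Ending inventory = $4,523.25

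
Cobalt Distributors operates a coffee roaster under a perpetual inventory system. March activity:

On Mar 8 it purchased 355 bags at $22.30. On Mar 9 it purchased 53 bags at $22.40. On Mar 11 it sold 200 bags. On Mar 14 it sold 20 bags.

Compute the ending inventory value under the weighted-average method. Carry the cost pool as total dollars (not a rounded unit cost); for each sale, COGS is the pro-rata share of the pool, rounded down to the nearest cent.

Ending inventory = $4,194.85

After Mar 8: 355 on hand, pool $7,916.50 (≈ $22.3000 each)
After Mar 9: 408 on hand, pool $9,103.70 (≈ $22.3130 each)
Mar 11, sell 200: 200/408 × $9,103.70 → $4,462.59
Mar 14, sell 20: 20/208 × $4,641.11 → $446.26
Total COGS = $4,462.59 + $446.26 = $4,908.85
Ending inventory (cost pool remaining) = $4,194.85
Check: goods available $9,103.70 = COGS $4,908.85 + ending $4,194.85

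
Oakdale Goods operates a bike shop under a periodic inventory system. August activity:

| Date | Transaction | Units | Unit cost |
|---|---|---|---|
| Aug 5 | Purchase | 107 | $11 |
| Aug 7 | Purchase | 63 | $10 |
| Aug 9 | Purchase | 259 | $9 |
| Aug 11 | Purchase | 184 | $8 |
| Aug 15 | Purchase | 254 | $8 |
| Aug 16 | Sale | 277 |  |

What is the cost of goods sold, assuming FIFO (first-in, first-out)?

COGS = $2,770

Aug 16, 277 sold [FIFO — oldest first]: 107 @ $11 + 63 @ $10 + 107 @ $9 = $2,770
Ending inventory: 152 @ $9 + 184 @ $8 + 254 @ $8 = $4,872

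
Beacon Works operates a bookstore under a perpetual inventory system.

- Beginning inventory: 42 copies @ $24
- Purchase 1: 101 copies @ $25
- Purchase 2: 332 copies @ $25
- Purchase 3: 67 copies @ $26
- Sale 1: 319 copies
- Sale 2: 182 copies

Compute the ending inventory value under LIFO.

Sale 1 (319) [LIFO — newest first]: 67 @ $26 + 252 @ $25 = $8,042
Sale 2 (182) [LIFO — newest first]: 80 @ $25 + 101 @ $25 + 1 @ $24 = $4,549
Total COGS = $8,042 + $4,549 = $12,591
Ending inventory: 41 @ $24 = $984
Check: goods available $13,575 = COGS $12,591 + ending $984

Ending inventory = $984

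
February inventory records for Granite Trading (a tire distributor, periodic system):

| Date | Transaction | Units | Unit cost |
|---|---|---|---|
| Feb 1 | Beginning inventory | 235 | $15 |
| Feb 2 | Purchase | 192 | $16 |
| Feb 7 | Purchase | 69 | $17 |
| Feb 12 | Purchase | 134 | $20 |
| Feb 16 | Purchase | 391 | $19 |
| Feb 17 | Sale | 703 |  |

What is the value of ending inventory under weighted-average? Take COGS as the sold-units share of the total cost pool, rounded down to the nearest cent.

Ending inventory = $5,568.59

Feb 17, sell 703: 703/1021 × $17,879.00 → $12,310.41
Ending inventory (cost pool remaining) = $5,568.59
Check: goods available $17,879.00 = COGS $12,310.41 + ending $5,568.59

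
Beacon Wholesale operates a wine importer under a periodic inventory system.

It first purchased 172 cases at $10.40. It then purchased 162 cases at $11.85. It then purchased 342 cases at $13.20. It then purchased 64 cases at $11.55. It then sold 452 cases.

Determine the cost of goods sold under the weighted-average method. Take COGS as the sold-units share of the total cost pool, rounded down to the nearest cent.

COGS = $5,474.14

Sale 1, sell 452: 452/740 × $8,962.10 → $5,474.14
Ending inventory (cost pool remaining) = $3,487.96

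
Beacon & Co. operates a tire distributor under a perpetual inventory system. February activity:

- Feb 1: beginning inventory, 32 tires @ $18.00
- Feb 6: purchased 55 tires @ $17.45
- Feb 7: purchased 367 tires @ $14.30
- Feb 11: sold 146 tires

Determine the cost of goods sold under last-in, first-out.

Feb 11, 146 sold [LIFO — newest first]: 146 @ $14.30 = $2,087.80
Ending inventory: 32 @ $18.00 + 55 @ $17.45 + 221 @ $14.30 = $4,696.05

COGS = $2,087.80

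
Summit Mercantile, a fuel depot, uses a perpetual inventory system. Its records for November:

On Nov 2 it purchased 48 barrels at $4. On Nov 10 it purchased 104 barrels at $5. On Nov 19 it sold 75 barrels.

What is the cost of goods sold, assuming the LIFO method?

COGS = $375

Nov 19, 75 sold [LIFO — newest first]: 75 @ $5 = $375
Ending inventory: 48 @ $4 + 29 @ $5 = $337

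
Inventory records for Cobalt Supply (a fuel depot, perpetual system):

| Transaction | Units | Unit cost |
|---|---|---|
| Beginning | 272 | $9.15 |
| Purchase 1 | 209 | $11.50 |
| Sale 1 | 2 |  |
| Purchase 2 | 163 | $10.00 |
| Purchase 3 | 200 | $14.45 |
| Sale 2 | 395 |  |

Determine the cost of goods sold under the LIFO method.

Sale 1 (2) [LIFO — newest first]: 2 @ $11.50 = $23.00
Sale 2 (395) [LIFO — newest first]: 200 @ $14.45 + 163 @ $10.00 + 32 @ $11.50 = $4,888.00
Total COGS = $23.00 + $4,888.00 = $4,911.00
Ending inventory: 272 @ $9.15 + 175 @ $11.50 = $4,501.30

COGS = $4,911.00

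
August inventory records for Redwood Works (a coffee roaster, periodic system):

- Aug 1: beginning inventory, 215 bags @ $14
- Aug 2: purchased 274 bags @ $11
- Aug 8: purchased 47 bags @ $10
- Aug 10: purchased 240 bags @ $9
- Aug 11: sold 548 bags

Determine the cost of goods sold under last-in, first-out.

COGS = $5,501

Aug 11, 548 sold [LIFO — newest first]: 240 @ $9 + 47 @ $10 + 261 @ $11 = $5,501
Ending inventory: 215 @ $14 + 13 @ $11 = $3,153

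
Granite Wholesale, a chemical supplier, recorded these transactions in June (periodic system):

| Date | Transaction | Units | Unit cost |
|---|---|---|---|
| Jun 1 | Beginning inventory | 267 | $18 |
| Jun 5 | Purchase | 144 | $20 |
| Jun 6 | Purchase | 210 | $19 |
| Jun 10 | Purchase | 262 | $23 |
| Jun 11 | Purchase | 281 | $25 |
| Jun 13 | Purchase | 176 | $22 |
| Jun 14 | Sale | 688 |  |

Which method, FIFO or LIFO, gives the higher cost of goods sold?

FIFO COGS: 267 @ $18 + 144 @ $20 + 210 @ $19 + 67 @ $23 = $13,217
LIFO COGS: 176 @ $22 + 281 @ $25 + 231 @ $23 = $16,210

LIFO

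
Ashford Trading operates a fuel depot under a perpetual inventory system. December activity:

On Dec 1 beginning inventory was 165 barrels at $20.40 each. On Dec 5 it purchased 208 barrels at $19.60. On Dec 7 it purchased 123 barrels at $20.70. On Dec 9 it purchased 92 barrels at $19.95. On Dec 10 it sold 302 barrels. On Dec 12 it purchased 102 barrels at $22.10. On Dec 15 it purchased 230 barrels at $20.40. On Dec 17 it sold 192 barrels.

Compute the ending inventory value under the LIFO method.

Ending inventory = $8,767.00

Dec 10, 302 sold [LIFO — newest first]: 92 @ $19.95 + 123 @ $20.70 + 87 @ $19.60 = $6,086.70
Dec 17, 192 sold [LIFO — newest first]: 192 @ $20.40 = $3,916.80
Total COGS = $6,086.70 + $3,916.80 = $10,003.50
Ending inventory: 165 @ $20.40 + 121 @ $19.60 + 102 @ $22.10 + 38 @ $20.40 = $8,767.00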